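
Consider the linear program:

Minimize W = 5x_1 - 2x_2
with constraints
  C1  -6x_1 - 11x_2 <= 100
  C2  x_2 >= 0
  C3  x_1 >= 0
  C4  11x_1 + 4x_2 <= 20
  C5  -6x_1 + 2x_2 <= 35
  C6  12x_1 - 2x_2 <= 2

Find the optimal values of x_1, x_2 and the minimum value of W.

x_1 = 0, x_2 = 5, minimum W = -10

Extreme points and W = 5x_1 - 2x_2:
  (0, 0) → W = 0
  (1/6, 0) → W = 5/6
  (0, 5) → W = -10
  (24/35, 109/35) → W = -14/5

The binding constraints are x_1 = 0 and 11x_1 + 4x_2 = 20.
Solving simultaneously gives x_1 = 0, x_2 = 5.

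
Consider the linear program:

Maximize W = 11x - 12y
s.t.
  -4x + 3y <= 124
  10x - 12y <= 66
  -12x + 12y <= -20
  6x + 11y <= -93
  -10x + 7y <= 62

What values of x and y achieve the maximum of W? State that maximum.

x = -15/7, y = -51/7, maximum W = 447/7

Feasible corners and W = 11x - 12y:
  (-23, -74/3) → W = 43
  (-15/7, -51/7) → W = 447/7
  (-224/51, -103/17) → W = 1244/51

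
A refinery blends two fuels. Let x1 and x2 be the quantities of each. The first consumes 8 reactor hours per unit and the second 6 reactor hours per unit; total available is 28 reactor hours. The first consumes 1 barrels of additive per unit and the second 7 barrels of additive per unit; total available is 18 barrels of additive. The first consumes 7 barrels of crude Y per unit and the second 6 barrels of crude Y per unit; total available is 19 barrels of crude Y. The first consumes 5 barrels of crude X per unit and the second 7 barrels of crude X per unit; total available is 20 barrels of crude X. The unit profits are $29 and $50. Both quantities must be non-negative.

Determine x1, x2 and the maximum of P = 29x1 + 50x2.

x1 = 1/2, x2 = 5/2, maximum P = 279/2

Extreme points and P = 29x1 + 50x2:
  (0, 0) → P = 0
  (0, 18/7) → P = 900/7
  (19/7, 0) → P = 551/7
  (1/2, 5/2) → P = 279/2
  (13/19, 45/19) → P = 2627/19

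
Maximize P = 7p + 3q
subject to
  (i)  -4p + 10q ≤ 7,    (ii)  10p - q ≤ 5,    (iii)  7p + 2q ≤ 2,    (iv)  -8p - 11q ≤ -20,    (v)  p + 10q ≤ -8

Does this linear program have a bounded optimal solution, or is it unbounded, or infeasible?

infeasible

The boundaries -4p + 10q = 7 and p + 10q = -8 meet at (-3, -1/2), but that point violates -8p - 11q ≤ -20. Every candidate vertex is excluded by some other constraint, so the feasible region is empty.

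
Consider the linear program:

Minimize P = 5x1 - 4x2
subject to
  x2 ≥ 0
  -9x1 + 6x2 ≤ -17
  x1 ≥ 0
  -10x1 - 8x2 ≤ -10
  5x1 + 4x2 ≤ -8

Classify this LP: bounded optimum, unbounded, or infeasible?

infeasible

Constraints -10x1 - 8x2 ≤ -10 and 5x1 + 4x2 ≤ -8 have parallel boundaries but demand opposite sides — no point can satisfy both, so the region is empty.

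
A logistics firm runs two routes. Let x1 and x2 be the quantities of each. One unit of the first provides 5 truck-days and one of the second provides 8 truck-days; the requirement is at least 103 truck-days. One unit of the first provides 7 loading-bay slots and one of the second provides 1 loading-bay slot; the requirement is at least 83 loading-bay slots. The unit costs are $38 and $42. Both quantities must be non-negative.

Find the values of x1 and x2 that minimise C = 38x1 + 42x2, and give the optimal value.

Feasible corners and C = 38x1 + 42x2:
  (0, 83) → C = 3486
  (103/5, 0) → C = 3914/5
  (11, 6) → C = 670
The feasible region is unbounded (it extends along (0, 1), (1, 0)), but C strictly increases along every unbounded feasible direction, so there is no improving ray and the minimum is attained at a vertex.

x1 = 11, x2 = 6, minimum C = 670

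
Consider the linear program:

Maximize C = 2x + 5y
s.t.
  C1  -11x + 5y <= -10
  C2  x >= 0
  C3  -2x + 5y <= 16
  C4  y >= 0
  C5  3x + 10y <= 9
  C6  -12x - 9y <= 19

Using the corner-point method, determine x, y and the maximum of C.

x = 3, y = 0, maximum C = 6

Corner points and C = 2x + 5y:
  (10/11, 0) → C = 20/11
  (29/25, 69/125) → C = 127/25
  (3, 0) → C = 6

At the optimal vertex, y = 0 and 3x + 10y = 9.
Solving simultaneously gives x = 3, y = 0.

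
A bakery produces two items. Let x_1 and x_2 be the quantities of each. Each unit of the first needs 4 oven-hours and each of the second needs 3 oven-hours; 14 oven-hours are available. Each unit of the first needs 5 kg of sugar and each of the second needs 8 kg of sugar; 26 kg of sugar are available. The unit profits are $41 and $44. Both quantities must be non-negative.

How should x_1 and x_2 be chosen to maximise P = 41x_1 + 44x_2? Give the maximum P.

x_1 = 2, x_2 = 2, maximum P = 170

Feasible corners and P = 41x_1 + 44x_2:
  (0, 0) → P = 0
  (0, 13/4) → P = 143
  (7/2, 0) → P = 287/2
  (2, 2) → P = 170

At the optimal vertex, 4x_1 + 3x_2 = 14 and 5x_1 + 8x_2 = 26.
Solving simultaneously gives x_1 = 2, x_2 = 2.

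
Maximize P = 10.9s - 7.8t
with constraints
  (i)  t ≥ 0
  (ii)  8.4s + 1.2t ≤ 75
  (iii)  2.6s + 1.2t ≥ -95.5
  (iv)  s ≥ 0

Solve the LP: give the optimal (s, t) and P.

s = 125/14, t = 0, maximum P = 2725/28

Corner points and P = 10.9s - 7.8t:
  (125/14, 0) → P = 2725/28
  (0, 0) → P = 0
  (0, 125/2) → P = -975/2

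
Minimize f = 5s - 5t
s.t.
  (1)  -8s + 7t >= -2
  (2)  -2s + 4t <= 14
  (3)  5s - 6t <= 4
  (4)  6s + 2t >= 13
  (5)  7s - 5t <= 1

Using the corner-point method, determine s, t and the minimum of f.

Vertices and f = 5s - 5t:
  (6/7, 55/14) → f = -215/14
  (37/9, 50/9) → f = -65/9
  (67/44, 85/44) → f = -45/22

The optimum lies where -2s + 4t = 14 and 6s + 2t = 13.
Solving simultaneously gives s = 6/7, t = 55/14.

s = 6/7, t = 55/14, minimum f = -215/14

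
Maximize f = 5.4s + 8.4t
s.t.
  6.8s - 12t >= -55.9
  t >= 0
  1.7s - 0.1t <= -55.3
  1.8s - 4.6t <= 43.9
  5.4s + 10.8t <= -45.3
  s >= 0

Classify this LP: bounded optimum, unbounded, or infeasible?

The boundaries 5.4s + 10.8t = -45.3 and s = 0 meet at (0, -151/36), but that point violates t ≥ 0. Every candidate vertex is excluded by some other constraint, so the feasible region is empty.

infeasible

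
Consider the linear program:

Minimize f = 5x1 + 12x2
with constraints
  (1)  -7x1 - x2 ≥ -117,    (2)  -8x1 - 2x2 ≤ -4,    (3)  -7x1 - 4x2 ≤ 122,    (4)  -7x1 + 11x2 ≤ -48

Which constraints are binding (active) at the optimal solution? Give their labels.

Vertices and f = 5x1 + 12x2:
  (590/21, -239/3) → f = -17126/21
  (445/28, 23/4) → f = 4157/28
  (130/9, -502/9) → f = -5374/9
  (70/51, -178/51) → f = -1786/51

The minimum is at (590/21, -239/3). Substituting into each constraint, equality holds for (1) and (3); the remaining constraints have slack.

(1) and (3)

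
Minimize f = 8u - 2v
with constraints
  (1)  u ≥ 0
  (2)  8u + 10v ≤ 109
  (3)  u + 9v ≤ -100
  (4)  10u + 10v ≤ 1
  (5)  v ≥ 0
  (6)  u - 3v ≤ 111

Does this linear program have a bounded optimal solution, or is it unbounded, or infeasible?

The boundaries u = 0 and u + 9v = -100 meet at (0, -100/9), but that point violates v ≥ 0. Every candidate vertex is excluded by some other constraint, so the feasible region is empty.

infeasible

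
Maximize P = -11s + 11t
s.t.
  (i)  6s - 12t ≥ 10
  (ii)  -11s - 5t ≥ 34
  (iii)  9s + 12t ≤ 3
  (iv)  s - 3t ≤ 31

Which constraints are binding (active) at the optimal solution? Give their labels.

Corner points and P = -11s + 11t:
  (-179/81, -157/81) → P = 242/81
  (-57, -88/3) → P = 913/3
  (53/38, -375/38) → P = -2354/19

The maximum is at (-57, -88/3). Substituting into each constraint, equality holds for (i) and (iv); the remaining constraints have slack.

(i) and (iv)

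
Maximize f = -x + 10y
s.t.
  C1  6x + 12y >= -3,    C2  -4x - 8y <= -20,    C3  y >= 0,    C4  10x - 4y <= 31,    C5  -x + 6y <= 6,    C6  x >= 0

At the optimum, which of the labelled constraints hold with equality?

C4 and C5

Feasible corners and f = -x + 10y:
  (41/12, 19/24) → f = 9/2
  (9/4, 11/8) → f = 23/2
  (15/4, 13/8) → f = 25/2

The maximum is at (15/4, 13/8). Substituting into each constraint, equality holds for C4 and C5; the remaining constraints have slack.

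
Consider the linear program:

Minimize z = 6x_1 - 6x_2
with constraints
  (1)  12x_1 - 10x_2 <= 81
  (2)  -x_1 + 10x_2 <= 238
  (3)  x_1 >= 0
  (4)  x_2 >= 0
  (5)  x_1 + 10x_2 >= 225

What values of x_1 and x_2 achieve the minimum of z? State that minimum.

Vertices and z = 6x_1 - 6x_2:
  (29, 267/10) → z = 69/5
  (306/13, 2619/130) → z = 1323/65
  (0, 119/5) → z = -714/5
  (0, 45/2) → z = -135

The binding constraints are -x_1 + 10x_2 = 238 and x_1 = 0.
Solving simultaneously gives x_1 = 0, x_2 = 119/5.

x_1 = 0, x_2 = 119/5, minimum z = -714/5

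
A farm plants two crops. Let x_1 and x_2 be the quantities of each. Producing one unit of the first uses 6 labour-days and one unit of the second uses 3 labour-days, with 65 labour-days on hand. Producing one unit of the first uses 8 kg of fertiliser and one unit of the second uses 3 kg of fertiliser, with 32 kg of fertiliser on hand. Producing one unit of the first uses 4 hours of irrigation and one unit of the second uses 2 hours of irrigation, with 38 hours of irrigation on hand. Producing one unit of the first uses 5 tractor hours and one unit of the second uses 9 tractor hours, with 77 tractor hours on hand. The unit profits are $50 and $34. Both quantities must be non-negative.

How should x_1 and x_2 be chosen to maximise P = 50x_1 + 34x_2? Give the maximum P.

Vertices and P = 50x_1 + 34x_2:
  (0, 0) → P = 0
  (0, 77/9) → P = 2618/9
  (4, 0) → P = 200
  (1, 8) → P = 322

The optimum lies where 8x_1 + 3x_2 = 32 and 5x_1 + 9x_2 = 77.
Solving simultaneously gives x_1 = 1, x_2 = 8.

x_1 = 1, x_2 = 8, maximum P = 322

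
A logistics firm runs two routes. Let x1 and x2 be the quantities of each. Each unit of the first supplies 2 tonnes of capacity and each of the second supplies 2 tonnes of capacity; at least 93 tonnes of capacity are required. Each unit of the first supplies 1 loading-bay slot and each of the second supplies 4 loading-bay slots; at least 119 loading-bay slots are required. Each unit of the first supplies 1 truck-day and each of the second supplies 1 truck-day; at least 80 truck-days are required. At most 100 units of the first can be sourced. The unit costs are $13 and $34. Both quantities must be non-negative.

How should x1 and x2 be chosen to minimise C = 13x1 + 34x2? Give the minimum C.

x1 = 67, x2 = 13, minimum C = 1313

Extreme points and C = 13x1 + 34x2:
  (0, 80) → C = 2720
  (67, 13) → C = 1313
  (100, 19/4) → C = 2923/2
The feasible region is unbounded (it extends along (0, 1)), but C strictly increases along every unbounded feasible direction, so there is no improving ray and the minimum is attained at a vertex.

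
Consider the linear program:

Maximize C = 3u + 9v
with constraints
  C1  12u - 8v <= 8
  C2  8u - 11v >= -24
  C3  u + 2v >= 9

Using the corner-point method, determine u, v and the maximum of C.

Feasible corners and C = 3u + 9v:
  (70/17, 88/17) → C = 1002/17
  (11/4, 25/8) → C = 291/8
  (17/9, 32/9) → C = 113/3

u = 70/17, v = 88/17, maximum C = 1002/17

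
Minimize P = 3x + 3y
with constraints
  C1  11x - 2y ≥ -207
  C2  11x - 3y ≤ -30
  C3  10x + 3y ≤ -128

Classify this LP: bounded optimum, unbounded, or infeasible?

bounded optimum

Vertices and P = 3x + 3y:
  (-51, -177) → P = -684
  (-877/53, 662/53) → P = -645/53
  (-158/21, -1108/63) → P = -226/3
The feasible region has finitely many vertices and no improving ray; the minimum is -684 at (-51, -177).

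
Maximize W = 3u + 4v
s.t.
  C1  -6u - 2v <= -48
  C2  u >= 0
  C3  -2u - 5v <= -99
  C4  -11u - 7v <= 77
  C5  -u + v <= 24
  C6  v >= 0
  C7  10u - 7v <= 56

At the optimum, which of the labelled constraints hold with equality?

Feasible corners and W = 3u + 4v:
  (0, 24) → W = 96
  (21/13, 249/13) → W = 1059/13
  (973/64, 439/32) → W = 6431/64
  (224/3, 296/3) → W = 1856/3

The maximum is at (224/3, 296/3). Substituting into each constraint, equality holds for C5 and C7; the remaining constraints have slack.

C5 and C7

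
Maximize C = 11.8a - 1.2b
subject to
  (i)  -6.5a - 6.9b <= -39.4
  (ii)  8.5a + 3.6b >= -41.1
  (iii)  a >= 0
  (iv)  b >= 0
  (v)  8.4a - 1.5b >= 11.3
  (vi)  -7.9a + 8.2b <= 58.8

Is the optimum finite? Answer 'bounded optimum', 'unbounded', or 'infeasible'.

unbounded

From the feasible point (394/65, 0), moving in the direction (1, 0) keeps every constraint satisfied while C increases without bound.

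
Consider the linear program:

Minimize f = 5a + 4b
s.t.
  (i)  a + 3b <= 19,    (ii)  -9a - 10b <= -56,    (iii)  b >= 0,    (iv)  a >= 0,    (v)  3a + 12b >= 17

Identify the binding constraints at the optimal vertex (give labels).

Vertices and f = 5a + 4b:
  (19, 0) → f = 95
  (0, 19/3) → f = 76/3
  (56/9, 0) → f = 280/9
  (0, 28/5) → f = 112/5

The minimum is at (0, 28/5). Substituting into each constraint, equality holds for (ii) and (iv); the remaining constraints have slack.

(ii) and (iv)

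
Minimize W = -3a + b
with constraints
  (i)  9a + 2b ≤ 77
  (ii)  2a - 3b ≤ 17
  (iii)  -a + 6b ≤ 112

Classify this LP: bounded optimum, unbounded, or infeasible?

Extreme points and W = -3a + b:
  (265/31, 1/31) → W = -794/31
  (17/4, 155/8) → W = 53/8
The feasible region has finitely many vertices and no improving ray; the minimum is -794/31 at (265/31, 1/31).

bounded optimum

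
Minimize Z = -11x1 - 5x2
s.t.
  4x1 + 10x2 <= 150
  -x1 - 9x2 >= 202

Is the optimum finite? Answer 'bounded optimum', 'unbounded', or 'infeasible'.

unbounded

From the feasible point (1685/13, -479/13), moving in the direction (10, -4) keeps every constraint satisfied while Z decreases without bound.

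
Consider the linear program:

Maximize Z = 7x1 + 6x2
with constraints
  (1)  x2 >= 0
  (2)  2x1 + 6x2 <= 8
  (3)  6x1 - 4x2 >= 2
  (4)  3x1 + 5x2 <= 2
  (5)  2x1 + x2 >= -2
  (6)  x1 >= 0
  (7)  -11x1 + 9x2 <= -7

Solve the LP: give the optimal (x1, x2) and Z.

x1 = 2/3, x2 = 0, maximum Z = 14/3

Extreme points and Z = 7x1 + 6x2:
  (2/3, 0) → Z = 14/3
  (7/11, 0) → Z = 49/11
  (53/82, 1/82) → Z = 377/82

The binding constraints are x2 = 0 and 3x1 + 5x2 = 2.
Solving simultaneously gives x1 = 2/3, x2 = 0.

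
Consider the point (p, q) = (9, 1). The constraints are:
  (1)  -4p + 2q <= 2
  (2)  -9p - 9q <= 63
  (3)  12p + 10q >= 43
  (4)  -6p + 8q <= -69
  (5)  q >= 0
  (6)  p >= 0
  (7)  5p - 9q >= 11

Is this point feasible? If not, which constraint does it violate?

Constraint (4): -6p + 8q = -46, which is not ≤ -69. All other constraints are satisfied.

not feasible — violates (4)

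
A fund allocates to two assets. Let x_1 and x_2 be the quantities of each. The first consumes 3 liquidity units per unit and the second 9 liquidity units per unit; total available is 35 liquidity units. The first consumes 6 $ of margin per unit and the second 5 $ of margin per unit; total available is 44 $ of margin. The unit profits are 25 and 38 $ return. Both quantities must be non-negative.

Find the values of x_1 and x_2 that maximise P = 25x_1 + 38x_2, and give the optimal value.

x_1 = 17/3, x_2 = 2, maximum P = 653/3

Feasible corners and P = 25x_1 + 38x_2:
  (0, 0) → P = 0
  (0, 35/9) → P = 1330/9
  (22/3, 0) → P = 550/3
  (17/3, 2) → P = 653/3

The binding constraints are 3x_1 + 9x_2 = 35 and 6x_1 + 5x_2 = 44.
Solving simultaneously gives x_1 = 17/3, x_2 = 2.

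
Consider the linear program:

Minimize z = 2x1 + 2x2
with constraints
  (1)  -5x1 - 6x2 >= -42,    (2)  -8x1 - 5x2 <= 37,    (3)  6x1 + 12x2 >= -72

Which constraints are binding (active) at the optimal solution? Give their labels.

Vertices and z = 2x1 + 2x2:
  (-432/23, 521/23) → z = 178/23
  (39, -51/2) → z = 27
  (-14/11, -59/11) → z = -146/11

The minimum is at (-14/11, -59/11). Substituting into each constraint, equality holds for (2) and (3); the remaining constraints have slack.

(2) and (3)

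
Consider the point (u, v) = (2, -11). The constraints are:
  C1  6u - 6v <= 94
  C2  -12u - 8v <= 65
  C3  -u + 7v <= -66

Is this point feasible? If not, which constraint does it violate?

feasible

C1: 78 ≤ 94 ✓
C2: 64 ≤ 65 ✓
C3: -79 ≤ -66 ✓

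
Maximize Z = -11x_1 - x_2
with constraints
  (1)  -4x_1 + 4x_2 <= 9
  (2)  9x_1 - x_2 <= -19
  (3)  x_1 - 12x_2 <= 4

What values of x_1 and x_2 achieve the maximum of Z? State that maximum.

x_1 = -31/11, x_2 = -25/44, maximum Z = 1389/44

Feasible corners and Z = -11x_1 - x_2:
  (-67/32, 5/32) → Z = 183/8
  (-31/11, -25/44) → Z = 1389/44
  (-232/107, -55/107) → Z = 2607/107

At the optimal vertex, -4x_1 + 4x_2 = 9 and x_1 - 12x_2 = 4.
Solving simultaneously gives x_1 = -31/11, x_2 = -25/44.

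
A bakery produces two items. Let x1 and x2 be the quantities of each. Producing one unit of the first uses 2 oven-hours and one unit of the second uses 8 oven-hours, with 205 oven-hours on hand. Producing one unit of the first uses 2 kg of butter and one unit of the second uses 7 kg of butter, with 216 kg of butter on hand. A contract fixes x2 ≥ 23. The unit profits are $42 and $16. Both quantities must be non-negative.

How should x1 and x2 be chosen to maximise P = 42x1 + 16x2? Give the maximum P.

x1 = 21/2, x2 = 23, maximum P = 809

Feasible corners and P = 42x1 + 16x2:
  (0, 205/8) → P = 410
  (0, 23) → P = 368
  (21/2, 23) → P = 809

The optimum lies where 2x1 + 8x2 = 205 and x2 = 23.
Solving simultaneously gives x1 = 21/2, x2 = 23.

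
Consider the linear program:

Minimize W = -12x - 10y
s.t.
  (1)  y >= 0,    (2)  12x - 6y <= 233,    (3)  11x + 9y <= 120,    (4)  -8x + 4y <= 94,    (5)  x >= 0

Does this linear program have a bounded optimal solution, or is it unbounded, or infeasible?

bounded optimum

Corner points and W = -12x - 10y:
  (120/11, 0) → W = -1440/11
  (0, 0) → W = 0
  (0, 40/3) → W = -400/3
The feasible region has finitely many vertices and no improving ray; the minimum is -400/3 at (0, 40/3).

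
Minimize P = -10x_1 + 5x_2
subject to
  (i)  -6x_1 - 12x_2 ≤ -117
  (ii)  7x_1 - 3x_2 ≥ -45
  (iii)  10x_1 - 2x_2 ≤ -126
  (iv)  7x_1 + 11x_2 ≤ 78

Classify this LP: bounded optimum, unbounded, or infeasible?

The boundaries -6x_1 - 12x_2 = -117 and 7x_1 + 11x_2 = 78 meet at (-39/2, 39/2), but that point violates 7x_1 - 3x_2 ≥ -45. Every candidate vertex is excluded by some other constraint, so the feasible region is empty.

infeasible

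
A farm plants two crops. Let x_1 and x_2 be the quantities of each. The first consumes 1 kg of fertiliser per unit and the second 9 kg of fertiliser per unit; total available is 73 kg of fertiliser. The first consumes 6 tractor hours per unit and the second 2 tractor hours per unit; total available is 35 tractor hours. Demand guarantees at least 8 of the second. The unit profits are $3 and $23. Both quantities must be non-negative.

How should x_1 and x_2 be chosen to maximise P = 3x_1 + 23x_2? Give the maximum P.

x_1 = 1, x_2 = 8, maximum P = 187

Feasible corners and P = 3x_1 + 23x_2:
  (0, 73/9) → P = 1679/9
  (0, 8) → P = 184
  (1, 8) → P = 187

The binding constraints are x_1 + 9x_2 = 73 and x_2 = 8.
Solving simultaneously gives x_1 = 1, x_2 = 8.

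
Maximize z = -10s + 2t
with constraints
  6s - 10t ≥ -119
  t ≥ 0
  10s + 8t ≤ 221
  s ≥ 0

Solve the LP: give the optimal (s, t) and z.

Corner points and z = -10s + 2t:
  (17/2, 17) → z = -51
  (0, 119/10) → z = 119/5
  (221/10, 0) → z = -221
  (0, 0) → z = 0

The optimum lies where 6s - 10t = -119 and s = 0.
Solving simultaneously gives s = 0, t = 119/10.

s = 0, t = 119/10, maximum z = 119/5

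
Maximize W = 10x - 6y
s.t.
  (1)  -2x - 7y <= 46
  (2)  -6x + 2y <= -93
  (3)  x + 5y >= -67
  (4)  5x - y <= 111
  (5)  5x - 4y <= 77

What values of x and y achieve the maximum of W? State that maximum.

Corner points and W = 10x - 6y:
  (129/4, 201/4) → W = 21
  (109/7, 3/14) → W = 1081/7
  (367/15, 34/3) → W = 530/3

The binding constraints are 5x - y = 111 and 5x - 4y = 77.
Solving simultaneously gives x = 367/15, y = 34/3.

x = 367/15, y = 34/3, maximum W = 530/3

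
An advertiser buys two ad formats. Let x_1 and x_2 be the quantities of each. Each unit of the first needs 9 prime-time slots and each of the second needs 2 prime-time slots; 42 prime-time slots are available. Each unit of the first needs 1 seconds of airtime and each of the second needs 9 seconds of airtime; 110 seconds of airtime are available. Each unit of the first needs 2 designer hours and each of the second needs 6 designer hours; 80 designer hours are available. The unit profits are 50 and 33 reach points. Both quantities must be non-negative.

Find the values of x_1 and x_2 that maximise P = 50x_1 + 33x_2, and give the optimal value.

x_1 = 2, x_2 = 12, maximum P = 496

Corner points and P = 50x_1 + 33x_2:
  (0, 0) → P = 0
  (0, 110/9) → P = 1210/3
  (14/3, 0) → P = 700/3
  (2, 12) → P = 496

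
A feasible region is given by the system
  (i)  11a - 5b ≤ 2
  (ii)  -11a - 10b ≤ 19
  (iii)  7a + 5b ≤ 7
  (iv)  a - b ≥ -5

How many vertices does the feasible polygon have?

4

The feasible vertices (each the meet of two boundaries and inside every other half-plane) are:
  (-5/11, -7/5)
  (1/2, 7/10)
  (-23/7, 12/7)
  (-3/2, 7/2)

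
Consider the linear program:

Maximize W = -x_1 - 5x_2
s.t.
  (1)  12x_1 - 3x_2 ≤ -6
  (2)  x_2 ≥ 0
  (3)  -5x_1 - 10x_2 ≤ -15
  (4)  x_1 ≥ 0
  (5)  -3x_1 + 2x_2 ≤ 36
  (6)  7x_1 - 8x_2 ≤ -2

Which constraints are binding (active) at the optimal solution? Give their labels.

Feasible corners and W = -x_1 - 5x_2:
  (0, 2) → W = -10
  (32/5, 138/5) → W = -722/5
  (0, 18) → W = -90

The maximum is at (0, 2). Substituting into each constraint, equality holds for (1) and (4); the remaining constraints have slack.

(1) and (4)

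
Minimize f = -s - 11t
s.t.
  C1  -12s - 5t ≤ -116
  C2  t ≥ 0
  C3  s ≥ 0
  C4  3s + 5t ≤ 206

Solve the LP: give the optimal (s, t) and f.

s = 0, t = 206/5, minimum f = -2266/5

Corner points and f = -s - 11t:
  (29/3, 0) → f = -29/3
  (0, 116/5) → f = -1276/5
  (206/3, 0) → f = -206/3
  (0, 206/5) → f = -2266/5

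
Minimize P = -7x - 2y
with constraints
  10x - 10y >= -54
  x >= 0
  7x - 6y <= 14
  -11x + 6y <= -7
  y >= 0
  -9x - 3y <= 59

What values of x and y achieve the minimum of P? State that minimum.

x = 232/5, y = 259/5, minimum P = -2142/5

Corner points and P = -7x - 2y:
  (232/5, 259/5) → P = -2142/5
  (197/25, 332/25) → P = -2043/25
  (2, 0) → P = -14
  (7/11, 0) → P = -49/11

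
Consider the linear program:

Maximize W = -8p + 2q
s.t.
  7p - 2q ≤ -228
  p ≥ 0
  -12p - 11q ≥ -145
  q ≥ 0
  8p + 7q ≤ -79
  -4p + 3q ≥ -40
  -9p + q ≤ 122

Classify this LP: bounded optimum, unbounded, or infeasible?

infeasible

The boundaries -4p + 3q = -40 and -9p + q = 122 meet at (-406/23, -848/23), but that point violates 7p - 2q ≤ -228. Every candidate vertex is excluded by some other constraint, so the feasible region is empty.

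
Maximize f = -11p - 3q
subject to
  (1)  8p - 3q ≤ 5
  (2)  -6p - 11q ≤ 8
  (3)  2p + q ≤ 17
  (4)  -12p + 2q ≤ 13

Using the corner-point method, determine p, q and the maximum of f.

Vertices and f = -11p - 3q:
  (31/106, -47/53) → f = -59/106
  (4, 9) → f = -71
  (-53/48, -1/8) → f = 601/48
  (21/16, 115/8) → f = -921/16

p = -53/48, q = -1/8, maximum f = 601/48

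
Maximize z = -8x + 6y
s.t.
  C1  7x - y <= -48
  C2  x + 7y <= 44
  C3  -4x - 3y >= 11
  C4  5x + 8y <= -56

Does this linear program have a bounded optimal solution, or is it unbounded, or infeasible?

unbounded

From the feasible point (-440/61, -152/61), moving in the direction (-7, 1) keeps every constraint satisfied while z increases without bound.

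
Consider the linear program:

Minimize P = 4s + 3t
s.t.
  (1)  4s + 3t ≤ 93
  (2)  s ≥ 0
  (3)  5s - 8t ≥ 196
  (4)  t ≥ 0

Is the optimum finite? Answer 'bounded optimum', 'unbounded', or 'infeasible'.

The boundaries 4s + 3t = 93 and s = 0 meet at (0, 31), but that point violates 5s - 8t ≥ 196. Every candidate vertex is excluded by some other constraint, so the feasible region is empty.

infeasible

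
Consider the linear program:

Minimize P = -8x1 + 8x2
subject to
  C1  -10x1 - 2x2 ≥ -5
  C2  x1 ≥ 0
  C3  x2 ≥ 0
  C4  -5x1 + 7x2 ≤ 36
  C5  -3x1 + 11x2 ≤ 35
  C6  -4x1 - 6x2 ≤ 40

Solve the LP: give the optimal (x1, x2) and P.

x1 = 1/2, x2 = 0, minimum P = -4

Corner points and P = -8x1 + 8x2:
  (0, 5/2) → P = 20
  (1/2, 0) → P = -4
  (0, 0) → P = 0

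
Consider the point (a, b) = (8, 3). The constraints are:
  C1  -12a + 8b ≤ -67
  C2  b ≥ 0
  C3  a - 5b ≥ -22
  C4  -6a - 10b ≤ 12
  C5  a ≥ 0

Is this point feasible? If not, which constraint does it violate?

C1: -72 ≤ -67 ✓
C2: 3 ≥ 0 ✓
C3: -7 ≥ -22 ✓
C4: -78 ≤ 12 ✓
C5: 8 ≥ 0 ✓

feasible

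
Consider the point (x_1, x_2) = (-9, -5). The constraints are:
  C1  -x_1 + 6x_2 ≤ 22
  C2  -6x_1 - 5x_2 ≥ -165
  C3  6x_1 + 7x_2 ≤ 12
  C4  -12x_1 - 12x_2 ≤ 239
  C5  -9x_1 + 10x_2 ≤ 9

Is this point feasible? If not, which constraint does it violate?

not feasible — violates C5

Constraint C5: -9x_1 + 10x_2 = 31, which is not ≤ 9. All other constraints are satisfied.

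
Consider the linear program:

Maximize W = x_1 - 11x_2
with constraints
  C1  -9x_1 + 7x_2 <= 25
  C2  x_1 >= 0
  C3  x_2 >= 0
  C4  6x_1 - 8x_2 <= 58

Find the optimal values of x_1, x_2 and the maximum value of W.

Vertices and W = x_1 - 11x_2:
  (0, 25/7) → W = -275/7
  (0, 0) → W = 0
  (29/3, 0) → W = 29/3
The feasible region is unbounded (it extends along (7, 9), (4, 3)), but W strictly decreases along every unbounded feasible direction, so there is no improving ray and the maximum is attained at a vertex.

The binding constraints are x_2 = 0 and 6x_1 - 8x_2 = 58.
Solving simultaneously gives x_1 = 29/3, x_2 = 0.

x_1 = 29/3, x_2 = 0, maximum W = 29/3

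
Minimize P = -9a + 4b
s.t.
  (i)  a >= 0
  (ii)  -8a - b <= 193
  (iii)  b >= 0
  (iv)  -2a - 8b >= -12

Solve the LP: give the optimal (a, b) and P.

Vertices and P = -9a + 4b:
  (0, 0) → P = 0
  (0, 3/2) → P = 6
  (6, 0) → P = -54

The binding constraints are b = 0 and -2a - 8b = -12.
Solving simultaneously gives a = 6, b = 0.

a = 6, b = 0, minimum P = -54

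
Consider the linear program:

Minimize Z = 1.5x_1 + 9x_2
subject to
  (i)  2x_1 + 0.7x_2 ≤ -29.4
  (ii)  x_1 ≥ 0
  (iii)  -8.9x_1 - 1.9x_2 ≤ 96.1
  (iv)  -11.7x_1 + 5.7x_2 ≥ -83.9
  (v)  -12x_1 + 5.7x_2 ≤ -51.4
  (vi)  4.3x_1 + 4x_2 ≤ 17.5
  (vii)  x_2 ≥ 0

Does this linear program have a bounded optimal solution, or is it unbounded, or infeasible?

infeasible

The boundaries 4.3x_1 + 4x_2 = 17.5 and x_2 = 0 meet at (175/43, 0), but that point violates 2x_1 + 0.7x_2 ≤ -29.4. Every candidate vertex is excluded by some other constraint, so the feasible region is empty.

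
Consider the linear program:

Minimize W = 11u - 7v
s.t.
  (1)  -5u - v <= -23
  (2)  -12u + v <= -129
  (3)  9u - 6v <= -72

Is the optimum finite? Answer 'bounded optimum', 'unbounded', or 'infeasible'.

From the feasible point (94/7, 225/7), moving in the direction (1, 12) keeps every constraint satisfied while W decreases without bound.

unbounded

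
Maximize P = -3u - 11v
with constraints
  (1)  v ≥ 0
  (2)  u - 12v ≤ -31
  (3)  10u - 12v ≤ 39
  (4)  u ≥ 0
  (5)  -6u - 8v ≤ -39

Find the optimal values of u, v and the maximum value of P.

u = 11/4, v = 45/16, maximum P = -627/16

The feasible region is unbounded (it extends along (0, 1), (6, 5)), but P strictly decreases along every unbounded feasible direction, so there is no improving ray and the maximum is attained at a vertex.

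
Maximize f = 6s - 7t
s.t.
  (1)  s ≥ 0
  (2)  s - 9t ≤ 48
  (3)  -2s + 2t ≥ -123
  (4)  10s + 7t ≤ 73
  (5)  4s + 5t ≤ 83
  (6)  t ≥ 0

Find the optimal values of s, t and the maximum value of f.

s = 73/10, t = 0, maximum f = 219/5

Vertices and f = 6s - 7t:
  (0, 73/7) → f = -73
  (0, 0) → f = 0
  (73/10, 0) → f = 219/5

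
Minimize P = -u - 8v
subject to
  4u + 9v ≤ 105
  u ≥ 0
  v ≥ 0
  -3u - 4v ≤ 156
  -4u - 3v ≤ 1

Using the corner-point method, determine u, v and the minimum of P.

u = 0, v = 35/3, minimum P = -280/3

Corner points and P = -u - 8v:
  (0, 35/3) → P = -280/3
  (105/4, 0) → P = -105/4
  (0, 0) → P = 0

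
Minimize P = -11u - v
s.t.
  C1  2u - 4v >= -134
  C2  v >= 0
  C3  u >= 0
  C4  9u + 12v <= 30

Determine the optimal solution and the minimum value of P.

Vertices and P = -11u - v:
  (0, 0) → P = 0
  (10/3, 0) → P = -110/3
  (0, 5/2) → P = -5/2

u = 10/3, v = 0, minimum P = -110/3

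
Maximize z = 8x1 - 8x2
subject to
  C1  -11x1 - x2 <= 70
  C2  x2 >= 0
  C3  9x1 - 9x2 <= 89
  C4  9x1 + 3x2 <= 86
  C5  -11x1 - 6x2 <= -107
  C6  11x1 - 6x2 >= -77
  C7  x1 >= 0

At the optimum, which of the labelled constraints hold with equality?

Vertices and z = 8x1 - 8x2:
  (65/7, 17/21) → z = 1424/21
  (95/29, 1639/87) → z = -10832/87
  (15/11, 46/3) → z = -3688/33

The maximum is at (65/7, 17/21). Substituting into each constraint, equality holds for C4 and C5; the remaining constraints have slack.

C4 and C5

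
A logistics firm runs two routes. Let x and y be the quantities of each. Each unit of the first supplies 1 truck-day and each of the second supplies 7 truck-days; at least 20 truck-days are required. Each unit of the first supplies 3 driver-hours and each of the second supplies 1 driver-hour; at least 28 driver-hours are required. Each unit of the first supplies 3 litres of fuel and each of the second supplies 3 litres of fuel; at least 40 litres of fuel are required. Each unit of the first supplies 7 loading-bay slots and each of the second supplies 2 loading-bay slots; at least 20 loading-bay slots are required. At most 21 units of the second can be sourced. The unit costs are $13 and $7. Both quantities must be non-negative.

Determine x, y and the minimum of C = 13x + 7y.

x = 22/3, y = 6, minimum C = 412/3

Feasible corners and C = 13x + 7y:
  (20, 0) → C = 260
  (110/9, 10/9) → C = 500/3
  (22/3, 6) → C = 412/3
  (7/3, 21) → C = 532/3
The feasible region is unbounded (it extends along (1, 0)), but C strictly increases along every unbounded feasible direction, so there is no improving ray and the minimum is attained at a vertex.

At the optimal vertex, 3x + y = 28 and 3x + 3y = 40.
Solving simultaneously gives x = 22/3, y = 6.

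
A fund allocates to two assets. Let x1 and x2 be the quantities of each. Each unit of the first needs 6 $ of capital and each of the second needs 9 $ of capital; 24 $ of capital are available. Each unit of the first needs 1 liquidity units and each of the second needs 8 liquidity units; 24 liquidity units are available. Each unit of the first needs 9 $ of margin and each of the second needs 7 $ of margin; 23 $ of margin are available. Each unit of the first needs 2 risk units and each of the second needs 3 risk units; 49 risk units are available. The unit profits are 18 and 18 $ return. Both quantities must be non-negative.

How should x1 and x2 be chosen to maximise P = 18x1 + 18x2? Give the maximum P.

Feasible corners and P = 18x1 + 18x2:
  (0, 0) → P = 0
  (0, 8/3) → P = 48
  (23/9, 0) → P = 46
  (1, 2) → P = 54

The optimum lies where 6x1 + 9x2 = 24 and 9x1 + 7x2 = 23.
Solving simultaneously gives x1 = 1, x2 = 2.

x1 = 1, x2 = 2, maximum P = 54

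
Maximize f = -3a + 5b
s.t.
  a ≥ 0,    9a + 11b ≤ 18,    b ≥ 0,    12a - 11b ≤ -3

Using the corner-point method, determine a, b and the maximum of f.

Feasible corners and f = -3a + 5b:
  (0, 18/11) → f = 90/11
  (0, 3/11) → f = 15/11
  (5/7, 81/77) → f = 240/77

The binding constraints are a = 0 and 9a + 11b = 18.
Solving simultaneously gives a = 0, b = 18/11.

a = 0, b = 18/11, maximum f = 90/11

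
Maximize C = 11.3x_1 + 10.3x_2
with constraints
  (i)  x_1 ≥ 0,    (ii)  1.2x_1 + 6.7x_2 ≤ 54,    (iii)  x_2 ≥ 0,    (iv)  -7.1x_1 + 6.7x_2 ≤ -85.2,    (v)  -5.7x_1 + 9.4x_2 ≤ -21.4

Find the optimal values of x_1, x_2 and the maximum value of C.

Corner points and C = 11.3x_1 + 10.3x_2:
  (45, 0) → C = 1017/2
  (1392/83, 28116/5561) → C = 1343478/5561
  (12, 0) → C = 678/5

The binding constraints are 1.2x_1 + 6.7x_2 = 54 and x_2 = 0.
Solving simultaneously gives x_1 = 45, x_2 = 0.

x_1 = 45, x_2 = 0, maximum C = 508.5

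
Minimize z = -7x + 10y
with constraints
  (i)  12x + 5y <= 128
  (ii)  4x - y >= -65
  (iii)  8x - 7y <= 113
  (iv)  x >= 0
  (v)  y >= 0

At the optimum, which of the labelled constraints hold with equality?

(i) and (v)

Corner points and z = -7x + 10y:
  (0, 128/5) → z = 256
  (32/3, 0) → z = -224/3
  (0, 0) → z = 0

The minimum is at (32/3, 0). Substituting into each constraint, equality holds for (i) and (v); the remaining constraints have slack.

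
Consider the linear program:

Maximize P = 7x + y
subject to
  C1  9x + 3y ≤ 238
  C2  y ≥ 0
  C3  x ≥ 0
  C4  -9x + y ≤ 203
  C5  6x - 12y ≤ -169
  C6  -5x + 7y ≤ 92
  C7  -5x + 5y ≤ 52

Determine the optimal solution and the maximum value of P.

Feasible corners and P = 7x + y:
  (261/14, 983/42) → P = 3232/21
  (695/39, 1009/39) → P = 1958/13
  (221/30, 533/30) → P = 208/3
  (48/5, 20) → P = 436/5

The optimum lies where 9x + 3y = 238 and 6x - 12y = -169.
Solving simultaneously gives x = 261/14, y = 983/42.

x = 261/14, y = 983/42, maximum P = 3232/21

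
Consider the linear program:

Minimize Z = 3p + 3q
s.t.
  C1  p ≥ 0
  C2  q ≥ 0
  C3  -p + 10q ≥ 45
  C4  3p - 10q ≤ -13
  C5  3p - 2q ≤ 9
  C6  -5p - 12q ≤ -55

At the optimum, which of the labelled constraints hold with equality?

C1 and C6

Extreme points and Z = 3p + 3q:
  (0, 55/12) → Z = 55/4
  (45/7, 36/7) → Z = 243/7
  (5/31, 140/31) → Z = 435/31
The feasible region is unbounded (it extends along (0, 1), (2, 3)), but Z strictly increases along every unbounded feasible direction, so there is no improving ray and the minimum is attained at a vertex.

The minimum is at (0, 55/12). Substituting into each constraint, equality holds for C1 and C6; the remaining constraints have slack.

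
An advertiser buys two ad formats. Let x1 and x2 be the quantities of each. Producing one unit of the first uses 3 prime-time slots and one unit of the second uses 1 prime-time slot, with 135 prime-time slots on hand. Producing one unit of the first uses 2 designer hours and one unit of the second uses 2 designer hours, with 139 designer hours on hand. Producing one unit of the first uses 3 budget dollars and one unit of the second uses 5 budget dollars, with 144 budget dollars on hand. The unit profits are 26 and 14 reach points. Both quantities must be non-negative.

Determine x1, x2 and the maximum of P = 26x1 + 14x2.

x1 = 177/4, x2 = 9/4, maximum P = 1182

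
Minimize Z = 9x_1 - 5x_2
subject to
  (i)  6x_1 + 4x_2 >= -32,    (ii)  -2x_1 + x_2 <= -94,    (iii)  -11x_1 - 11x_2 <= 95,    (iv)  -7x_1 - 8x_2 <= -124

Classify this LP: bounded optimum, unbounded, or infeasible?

From the feasible point (876/23, -410/23), moving in the direction (1, 2) keeps every constraint satisfied while Z decreases without bound.

unbounded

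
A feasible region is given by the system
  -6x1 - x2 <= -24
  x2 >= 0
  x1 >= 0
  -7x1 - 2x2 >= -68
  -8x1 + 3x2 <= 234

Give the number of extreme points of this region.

Of the 10 pairwise boundary intersections, those satisfying every inequality are:
  (4, 0)
  (0, 24)
  (68/7, 0)
  (0, 34)

4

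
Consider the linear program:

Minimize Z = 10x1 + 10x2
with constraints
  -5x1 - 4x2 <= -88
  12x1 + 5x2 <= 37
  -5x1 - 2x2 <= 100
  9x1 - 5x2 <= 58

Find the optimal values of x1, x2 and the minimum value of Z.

Extreme points and Z = 10x1 + 10x2:
  (-292/23, 871/23) → Z = 5790/23
  (-288/5, 94) → Z = 364
  (-574, 1385) → Z = 8110

x1 = -292/23, x2 = 871/23, minimum Z = 5790/23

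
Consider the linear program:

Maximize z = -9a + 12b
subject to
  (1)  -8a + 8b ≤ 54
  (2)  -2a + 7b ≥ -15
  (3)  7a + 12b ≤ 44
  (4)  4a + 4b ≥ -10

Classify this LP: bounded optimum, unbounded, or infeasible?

bounded optimum

Extreme points and z = -9a + 12b:
  (-37/19, 365/76) → z = 1428/19
  (-37/8, 17/8) → z = 537/8
  (488/73, -17/73) → z = -4596/73
  (-5/18, -20/9) → z = -145/6
The feasible region has finitely many vertices and no improving ray; the maximum is 1428/19 at (-37/19, 365/76).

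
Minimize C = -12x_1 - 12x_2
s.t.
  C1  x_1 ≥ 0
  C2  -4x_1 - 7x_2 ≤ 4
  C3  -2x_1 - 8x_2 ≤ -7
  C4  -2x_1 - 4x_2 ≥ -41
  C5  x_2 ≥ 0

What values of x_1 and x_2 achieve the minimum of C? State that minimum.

x_1 = 41/2, x_2 = 0, minimum C = -246

Corner points and C = -12x_1 - 12x_2:
  (0, 7/8) → C = -21/2
  (0, 41/4) → C = -123
  (7/2, 0) → C = -42
  (41/2, 0) → C = -246

The optimum lies where -2x_1 - 4x_2 = -41 and x_2 = 0.
Solving simultaneously gives x_1 = 41/2, x_2 = 0.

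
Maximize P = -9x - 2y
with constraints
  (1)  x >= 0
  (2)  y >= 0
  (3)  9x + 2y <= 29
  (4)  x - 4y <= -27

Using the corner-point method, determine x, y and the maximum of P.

Vertices and P = -9x - 2y:
  (0, 29/2) → P = -29
  (0, 27/4) → P = -27/2
  (31/19, 136/19) → P = -29

The optimum lies where x = 0 and x - 4y = -27.
Solving simultaneously gives x = 0, y = 27/4.

x = 0, y = 27/4, maximum P = -27/2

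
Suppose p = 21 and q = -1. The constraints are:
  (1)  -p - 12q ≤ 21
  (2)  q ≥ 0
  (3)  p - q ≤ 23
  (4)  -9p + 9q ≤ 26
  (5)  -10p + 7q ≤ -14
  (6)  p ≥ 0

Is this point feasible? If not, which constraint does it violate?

Constraint (2): q = -1, which is not ≥ 0. All other constraints are satisfied.

not feasible — violates (2)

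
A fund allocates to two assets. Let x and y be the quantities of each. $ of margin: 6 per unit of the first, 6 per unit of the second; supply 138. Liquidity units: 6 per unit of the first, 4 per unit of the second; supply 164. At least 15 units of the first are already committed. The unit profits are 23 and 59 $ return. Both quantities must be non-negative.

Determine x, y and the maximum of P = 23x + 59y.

Extreme points and P = 23x + 59y:
  (23, 0) → P = 529
  (15, 0) → P = 345
  (15, 8) → P = 817

x = 15, y = 8, maximum P = 817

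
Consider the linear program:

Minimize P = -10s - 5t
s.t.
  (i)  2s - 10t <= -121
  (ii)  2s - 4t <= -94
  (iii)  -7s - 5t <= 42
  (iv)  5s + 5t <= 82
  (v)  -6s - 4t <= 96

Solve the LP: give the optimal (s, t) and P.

s = -71/15, t = 317/15, minimum P = -175/3

Feasible corners and P = -10s - 5t:
  (-319/19, 287/19) → P = 1755/19
  (-71/15, 317/15) → P = -175/3
  (-62, 392/5) → P = 228

At the optimal vertex, 2s - 4t = -94 and 5s + 5t = 82.
Solving simultaneously gives s = -71/15, t = 317/15.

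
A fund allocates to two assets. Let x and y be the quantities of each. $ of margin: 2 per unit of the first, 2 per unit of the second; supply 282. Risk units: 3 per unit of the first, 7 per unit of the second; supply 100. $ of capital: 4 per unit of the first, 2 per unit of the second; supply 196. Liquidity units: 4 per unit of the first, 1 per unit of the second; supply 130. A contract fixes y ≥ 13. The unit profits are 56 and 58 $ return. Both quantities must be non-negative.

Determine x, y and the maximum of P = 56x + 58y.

x = 3, y = 13, maximum P = 922

Vertices and P = 56x + 58y:
  (0, 100/7) → P = 5800/7
  (0, 13) → P = 754
  (3, 13) → P = 922

The binding constraints are 3x + 7y = 100 and y = 13.
Solving simultaneously gives x = 3, y = 13.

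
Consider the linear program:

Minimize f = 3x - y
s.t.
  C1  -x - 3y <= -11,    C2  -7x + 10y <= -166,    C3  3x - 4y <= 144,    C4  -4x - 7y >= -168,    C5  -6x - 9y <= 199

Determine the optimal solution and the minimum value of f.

x = 608/31, y = -89/31, minimum f = 1913/31

At the optimal vertex, -x - 3y = -11 and -7x + 10y = -166.
Solving simultaneously gives x = 608/31, y = -89/31.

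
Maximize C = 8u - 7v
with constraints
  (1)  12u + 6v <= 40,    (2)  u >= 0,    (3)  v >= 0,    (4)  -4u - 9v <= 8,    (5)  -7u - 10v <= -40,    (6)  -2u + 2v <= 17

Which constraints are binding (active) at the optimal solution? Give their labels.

Vertices and C = 8u - 7v:
  (0, 20/3) → C = -140/3
  (80/39, 100/39) → C = -20/13
  (0, 4) → C = -28

The maximum is at (80/39, 100/39). Substituting into each constraint, equality holds for (1) and (5); the remaining constraints have slack.

(1) and (5)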